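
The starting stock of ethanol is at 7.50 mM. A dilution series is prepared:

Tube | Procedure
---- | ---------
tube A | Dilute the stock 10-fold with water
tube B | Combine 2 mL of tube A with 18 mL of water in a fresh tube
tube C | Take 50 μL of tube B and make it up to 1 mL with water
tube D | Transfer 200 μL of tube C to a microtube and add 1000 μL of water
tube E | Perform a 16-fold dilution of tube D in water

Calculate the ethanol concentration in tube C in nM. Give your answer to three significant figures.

Step 1: 10-fold → factor 10
Step 2: 2 mL + 18 mL = 20 mL total → factor 20/2 = 10
Step 3: 50 μL brought to 1 mL → factor 1000/50 = 20
Dilution factor through tube C = 10 × 10 × 20 = 2000
[tube C] = 7.50 mM / 2000 = 0.003750 mM = 3.75 × 10^3 nM

3.75 × 10^3 nM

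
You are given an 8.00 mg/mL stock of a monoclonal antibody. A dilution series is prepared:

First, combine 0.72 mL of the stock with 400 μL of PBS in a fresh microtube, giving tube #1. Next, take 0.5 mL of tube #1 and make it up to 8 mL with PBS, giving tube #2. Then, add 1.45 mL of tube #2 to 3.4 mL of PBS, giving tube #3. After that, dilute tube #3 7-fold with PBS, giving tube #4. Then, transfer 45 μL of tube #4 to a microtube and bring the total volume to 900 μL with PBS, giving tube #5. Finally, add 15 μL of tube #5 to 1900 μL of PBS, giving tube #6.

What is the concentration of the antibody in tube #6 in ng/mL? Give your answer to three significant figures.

Step 1: 0.72 mL + 400 μL = 1.12 mL total → factor 1.12/0.72 = 1.5556
Step 2: 0.5 mL brought to 8 mL → factor 8/0.5 = 16
Step 3: 1.45 mL + 3.4 mL = 4.85 mL total → factor 4.85/1.45 = 3.3448
Step 4: 7-fold → factor 7
Step 5: 45 μL brought to 900 μL → factor 900/45 = 20
Step 6: 15 μL + 1900 μL = 1915 μL total → factor 1915/15 = 127.67
Overall dilution factor = 1.5556 × 16 × 3.3448 × 7 × 20 × 127.67 = 1.4879 × 10^6
Final = 8.00 mg/mL / 1.4879 × 10^6 = 5.377 × 10^-6 mg/mL = 5.38 ng/mL

5.38 ng/mL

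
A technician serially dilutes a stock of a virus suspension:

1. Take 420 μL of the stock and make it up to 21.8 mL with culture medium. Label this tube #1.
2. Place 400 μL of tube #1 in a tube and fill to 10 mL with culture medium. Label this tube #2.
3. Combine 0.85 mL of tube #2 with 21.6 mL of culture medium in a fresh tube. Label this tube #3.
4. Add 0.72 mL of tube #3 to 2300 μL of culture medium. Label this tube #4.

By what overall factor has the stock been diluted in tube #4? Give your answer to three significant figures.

1.44 × 10^5

Step 1: 420 μL brought to 21.8 mL → factor 21800/420 = 51.905
Step 2: 400 μL brought to 10 mL → factor 10000/400 = 25
Step 3: 0.85 mL + 21.6 mL = 22.45 mL total → factor 22.45/0.85 = 26.412
Step 4: 0.72 mL + 2300 μL = 3.02 mL total → factor 3.02/0.72 = 4.1944
Overall dilution factor = 51.905 × 25 × 26.412 × 4.1944 = 1.4375 × 10^5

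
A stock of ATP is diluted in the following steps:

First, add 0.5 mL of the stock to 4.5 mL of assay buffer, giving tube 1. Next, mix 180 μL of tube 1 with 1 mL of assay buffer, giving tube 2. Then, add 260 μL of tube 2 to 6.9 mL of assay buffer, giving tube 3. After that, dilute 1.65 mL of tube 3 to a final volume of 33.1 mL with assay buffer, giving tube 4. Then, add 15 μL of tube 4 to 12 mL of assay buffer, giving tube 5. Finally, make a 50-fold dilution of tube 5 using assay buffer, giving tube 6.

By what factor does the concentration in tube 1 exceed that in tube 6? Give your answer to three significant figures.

1.45 × 10^8

Step 1: 0.5 mL + 4.5 mL = 5 mL total → factor 5/0.5 = 10
Step 2: 180 μL + 1 mL = 1180 μL total → factor 1180/180 = 6.5556
Step 3: 260 μL + 6.9 mL = 7160 μL total → factor 7160/260 = 27.538
Step 4: 1.65 mL brought to 33.1 mL → factor 33.1/1.65 = 20.061
Step 5: 15 μL + 12 mL = 12015 μL total → factor 12015/15 = 801
Step 6: 50-fold → factor 50
Dilution factor to tube 1 = 10; to tube 6 = 1.4504 × 10^9
[tube 1]/[tube 6] = (factor to tube 6)/(factor to tube 1) = 1.4504 × 10^9/10 = 1.45 × 10^8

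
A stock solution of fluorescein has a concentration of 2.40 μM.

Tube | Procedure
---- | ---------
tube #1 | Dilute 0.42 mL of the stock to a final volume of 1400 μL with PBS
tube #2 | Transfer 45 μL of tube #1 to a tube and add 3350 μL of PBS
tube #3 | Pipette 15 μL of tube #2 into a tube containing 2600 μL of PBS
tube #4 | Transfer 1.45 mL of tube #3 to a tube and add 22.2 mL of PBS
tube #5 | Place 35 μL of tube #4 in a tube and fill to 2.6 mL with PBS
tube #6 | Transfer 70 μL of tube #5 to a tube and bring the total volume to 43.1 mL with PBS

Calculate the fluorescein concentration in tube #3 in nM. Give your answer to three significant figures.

Step 1: 0.42 mL brought to 1400 μL → factor 1.4/0.42 = 3.3333
Step 2: 45 μL + 3350 μL = 3395 μL total → factor 3395/45 = 75.444
Step 3: 15 μL + 2600 μL = 2615 μL total → factor 2615/15 = 174.33
Dilution factor through tube #3 = 3.3333 × 75.444 × 174.33 = 43842
[tube #3] = 2.40 μM / 43842 = 5.474 × 10^-5 μM = 0.0547 nM

0.0547 nM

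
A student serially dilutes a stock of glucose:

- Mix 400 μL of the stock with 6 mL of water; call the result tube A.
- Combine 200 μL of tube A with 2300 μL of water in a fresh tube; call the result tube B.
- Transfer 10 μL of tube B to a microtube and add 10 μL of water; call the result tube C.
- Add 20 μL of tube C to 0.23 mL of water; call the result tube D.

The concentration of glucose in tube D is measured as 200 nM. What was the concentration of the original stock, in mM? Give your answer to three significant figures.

1.00 mM

Step 1: 400 μL + 6 mL = 6400 μL total → factor 6400/400 = 16
Step 2: 200 μL + 2300 μL = 2500 μL total → factor 2500/200 = 12.5
Step 3: 10 μL + 10 μL = 20 μL total → factor 20/10 = 2
Step 4: 20 μL + 0.23 mL = 250 μL total → factor 250/20 = 12.5
Overall dilution factor = 16 × 12.5 × 2 × 12.5 = 5000
Stock = 200 nM × 5000 = 1.000 × 10^6 nM = 1.00 mM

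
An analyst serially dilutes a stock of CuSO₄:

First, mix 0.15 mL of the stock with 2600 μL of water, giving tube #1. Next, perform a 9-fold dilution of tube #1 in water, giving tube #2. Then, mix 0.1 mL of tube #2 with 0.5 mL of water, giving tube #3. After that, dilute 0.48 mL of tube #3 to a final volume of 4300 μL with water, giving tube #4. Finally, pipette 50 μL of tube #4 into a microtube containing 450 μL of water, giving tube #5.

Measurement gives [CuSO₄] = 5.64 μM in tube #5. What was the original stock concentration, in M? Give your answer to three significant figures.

Step 1: 0.15 mL + 2600 μL = 2.75 mL total → factor 2.75/0.15 = 18.333
Step 2: 9-fold → factor 9
Step 3: 0.1 mL + 0.5 mL = 0.6 mL total → factor 0.6/0.1 = 6
Step 4: 0.48 mL brought to 4300 μL → factor 4.3/0.48 = 8.9583
Step 5: 50 μL + 450 μL = 500 μL total → factor 500/50 = 10
Overall dilution factor = 18.333 × 9 × 6 × 8.9583 × 10 = 88688
Stock = 5.64 μM × 88688 = 5.002 × 10^5 μM = 0.500 M

0.500 M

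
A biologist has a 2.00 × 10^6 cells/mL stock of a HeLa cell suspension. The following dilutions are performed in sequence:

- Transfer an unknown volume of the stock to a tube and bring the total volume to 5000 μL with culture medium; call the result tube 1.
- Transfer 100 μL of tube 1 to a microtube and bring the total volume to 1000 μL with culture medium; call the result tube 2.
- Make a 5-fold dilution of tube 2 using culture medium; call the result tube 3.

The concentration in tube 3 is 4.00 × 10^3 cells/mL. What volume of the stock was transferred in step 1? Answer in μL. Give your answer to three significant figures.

500 μL

Step 1: v brought to 5000 μL → factor = 5000 μL/v
Step 2: 100 μL brought to 1000 μL → factor 1000/100 = 10
Step 3: 5-fold → factor 5
Product of known-step factors = 50
Overall factor = 2.00 × 10^6 cells/mL / (4.00 × 10^3 cells/mL) = 500
Step-1 factor = 500 / 50 = 10
v = 5000 μL / 10 = 500 μL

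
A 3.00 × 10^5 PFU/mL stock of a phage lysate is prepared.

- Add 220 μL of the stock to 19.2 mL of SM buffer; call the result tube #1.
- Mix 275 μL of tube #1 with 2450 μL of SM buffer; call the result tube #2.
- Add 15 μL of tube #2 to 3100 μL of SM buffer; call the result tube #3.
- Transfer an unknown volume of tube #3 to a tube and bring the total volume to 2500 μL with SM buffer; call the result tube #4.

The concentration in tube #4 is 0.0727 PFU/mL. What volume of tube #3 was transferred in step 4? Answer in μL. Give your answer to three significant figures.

Step 1: 220 μL + 19.2 mL = 19420 μL total → factor 19420/220 = 88.273
Step 2: 275 μL + 2450 μL = 2725 μL total → factor 2725/275 = 9.9091
Step 3: 15 μL + 3100 μL = 3115 μL total → factor 3115/15 = 207.67
Step 4: v brought to 2500 μL → factor = 2500 μL/v
Product of known-step factors = 1.8165 × 10^5
Overall factor = 3.00 × 10^5 PFU/mL / (0.0727 PFU/mL) = 4.1265 × 10^6
Step-4 factor = 4.1265 × 10^6 / 1.8165 × 10^5 = 22.717
v = 2500 μL / 22.717 = 110 μL

110 μL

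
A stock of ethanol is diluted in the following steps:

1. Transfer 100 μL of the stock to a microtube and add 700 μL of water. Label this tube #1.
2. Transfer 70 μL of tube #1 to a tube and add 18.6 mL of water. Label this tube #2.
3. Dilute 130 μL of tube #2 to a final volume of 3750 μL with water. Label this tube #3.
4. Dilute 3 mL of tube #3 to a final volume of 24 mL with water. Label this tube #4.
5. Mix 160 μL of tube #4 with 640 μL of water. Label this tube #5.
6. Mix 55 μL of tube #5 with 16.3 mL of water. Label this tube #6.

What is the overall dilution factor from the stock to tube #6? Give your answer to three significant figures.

7.32 × 10^8

Step 1: 100 μL + 700 μL = 800 μL total → factor 800/100 = 8
Step 2: 70 μL + 18.6 mL = 18670 μL total → factor 18670/70 = 266.71
Step 3: 130 μL brought to 3750 μL → factor 3750/130 = 28.846
Step 4: 3 mL brought to 24 mL → factor 24/3 = 8
Step 5: 160 μL + 640 μL = 800 μL total → factor 800/160 = 5
Step 6: 55 μL + 16.3 mL = 16355 μL total → factor 16355/55 = 297.36
Overall dilution factor = 8 × 266.71 × 28.846 × 8 × 5 × 297.36 = 7.321 × 10^8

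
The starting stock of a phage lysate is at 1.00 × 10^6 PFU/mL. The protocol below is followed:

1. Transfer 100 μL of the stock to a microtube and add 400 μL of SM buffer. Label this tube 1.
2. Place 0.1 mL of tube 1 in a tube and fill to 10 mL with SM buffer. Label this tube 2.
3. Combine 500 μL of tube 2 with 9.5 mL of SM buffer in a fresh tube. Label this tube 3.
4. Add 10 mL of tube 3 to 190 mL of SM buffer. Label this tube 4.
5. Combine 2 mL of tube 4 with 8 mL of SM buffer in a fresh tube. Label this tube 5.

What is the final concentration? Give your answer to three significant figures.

1.00 PFU/mL

Step 1: 100 μL + 400 μL = 500 μL total → factor 500/100 = 5
Step 2: 0.1 mL brought to 10 mL → factor 10/0.1 = 100
Step 3: 500 μL + 9.5 mL = 10000 μL total → factor 10000/500 = 20
Step 4: 10 mL + 190 mL = 200 mL total → factor 200/10 = 20
Step 5: 2 mL + 8 mL = 10 mL total → factor 10/2 = 5
Overall dilution factor = 5 × 100 × 20 × 20 × 5 = 1 × 10^6
Final = 1.00 × 10^6 PFU/mL / 1 × 10^6 = 1.00 PFU/mL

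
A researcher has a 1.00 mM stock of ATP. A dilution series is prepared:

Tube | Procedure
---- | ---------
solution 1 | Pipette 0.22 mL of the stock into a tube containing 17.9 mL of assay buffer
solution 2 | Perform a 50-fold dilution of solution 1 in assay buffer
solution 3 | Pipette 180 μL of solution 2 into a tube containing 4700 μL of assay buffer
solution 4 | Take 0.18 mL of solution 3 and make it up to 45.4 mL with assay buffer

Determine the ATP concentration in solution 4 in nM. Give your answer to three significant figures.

Step 1: 0.22 mL + 17.9 mL = 18.12 mL total → factor 18.12/0.22 = 82.364
Step 2: 50-fold → factor 50
Step 3: 180 μL + 4700 μL = 4880 μL total → factor 4880/180 = 27.111
Step 4: 0.18 mL brought to 45.4 mL → factor 45.4/0.18 = 252.22
Overall dilution factor = 82.364 × 50 × 27.111 × 252.22 = 2.816 × 10^7
Final = 1.00 mM / 2.816 × 10^7 = 3.551 × 10^-8 mM = 0.0355 nM

0.0355 nM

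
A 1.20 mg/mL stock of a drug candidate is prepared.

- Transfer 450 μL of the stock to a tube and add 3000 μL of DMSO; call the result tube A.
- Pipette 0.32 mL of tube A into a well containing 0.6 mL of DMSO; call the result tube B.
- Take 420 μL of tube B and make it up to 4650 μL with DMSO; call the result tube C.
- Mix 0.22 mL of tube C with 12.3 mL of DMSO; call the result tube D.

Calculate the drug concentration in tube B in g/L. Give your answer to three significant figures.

Step 1: 450 μL + 3000 μL = 3450 μL total → factor 3450/450 = 7.6667
Step 2: 0.32 mL + 0.6 mL = 0.92 mL total → factor 0.92/0.32 = 2.875
Dilution factor through tube B = 7.6667 × 2.875 = 22.042
[tube B] = 1.20 mg/mL / 22.042 = 0.05444 mg/mL = 0.0544 g/L

0.0544 g/L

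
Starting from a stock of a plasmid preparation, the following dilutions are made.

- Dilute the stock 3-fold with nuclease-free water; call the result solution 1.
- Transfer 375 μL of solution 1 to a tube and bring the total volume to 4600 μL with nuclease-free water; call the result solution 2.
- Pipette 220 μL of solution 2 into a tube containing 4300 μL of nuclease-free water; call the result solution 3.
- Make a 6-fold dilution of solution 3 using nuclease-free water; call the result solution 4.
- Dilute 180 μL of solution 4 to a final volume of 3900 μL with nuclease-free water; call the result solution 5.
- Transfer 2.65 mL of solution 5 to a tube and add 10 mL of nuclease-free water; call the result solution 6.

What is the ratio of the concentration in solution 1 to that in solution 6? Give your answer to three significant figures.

Step 1: 3-fold → factor 3
Step 2: 375 μL brought to 4600 μL → factor 4600/375 = 12.267
Step 3: 220 μL + 4300 μL = 4520 μL total → factor 4520/220 = 20.545
Step 4: 6-fold → factor 6
Step 5: 180 μL brought to 3900 μL → factor 3900/180 = 21.667
Step 6: 2.65 mL + 10 mL = 12.65 mL total → factor 12.65/2.65 = 4.7736
Dilution factor to solution 1 = 3; to solution 6 = 4.6919 × 10^5
[solution 1]/[solution 6] = (factor to solution 6)/(factor to solution 1) = 4.6919 × 10^5/3 = 1.56 × 10^5

1.56 × 10^5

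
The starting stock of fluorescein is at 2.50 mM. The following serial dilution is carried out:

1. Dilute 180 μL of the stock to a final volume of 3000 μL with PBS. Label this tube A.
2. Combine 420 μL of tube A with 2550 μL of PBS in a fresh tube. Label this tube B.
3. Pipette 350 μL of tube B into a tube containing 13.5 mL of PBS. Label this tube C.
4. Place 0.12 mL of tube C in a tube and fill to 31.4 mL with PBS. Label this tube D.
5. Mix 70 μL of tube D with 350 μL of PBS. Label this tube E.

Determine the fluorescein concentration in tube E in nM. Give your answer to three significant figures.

Step 1: 180 μL brought to 3000 μL → factor 3000/180 = 16.667
Step 2: 420 μL + 2550 μL = 2970 μL total → factor 2970/420 = 7.0714
Step 3: 350 μL + 13.5 mL = 13850 μL total → factor 13850/350 = 39.571
Step 4: 0.12 mL brought to 31.4 mL → factor 31.4/0.12 = 261.67
Step 5: 70 μL + 350 μL = 420 μL total → factor 420/70 = 6
Overall dilution factor = 16.667 × 7.0714 × 39.571 × 261.67 × 6 = 7.3221 × 10^6
Final = 2.50 mM / 7.3221 × 10^6 = 3.414 × 10^-7 mM = 0.341 nM

0.341 nM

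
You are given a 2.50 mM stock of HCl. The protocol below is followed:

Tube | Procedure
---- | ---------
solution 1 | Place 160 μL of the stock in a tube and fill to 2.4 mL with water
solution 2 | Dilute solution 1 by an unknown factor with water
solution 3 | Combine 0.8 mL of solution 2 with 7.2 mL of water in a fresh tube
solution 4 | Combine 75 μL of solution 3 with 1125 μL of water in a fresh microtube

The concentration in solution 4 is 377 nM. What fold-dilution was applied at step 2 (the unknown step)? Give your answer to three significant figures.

2.76-fold

Step 1: 160 μL brought to 2.4 mL → factor 2400/160 = 15
Step 2: unknown factor x
Step 3: 0.8 mL + 7.2 mL = 8 mL total → factor 8/0.8 = 10
Step 4: 75 μL + 1125 μL = 1200 μL total → factor 1200/75 = 16
Product of known-step factors = 2400
Overall factor = 2.50 mM / (377 nM) = 6631.3
x = 6631.3 / 2400 = 2.76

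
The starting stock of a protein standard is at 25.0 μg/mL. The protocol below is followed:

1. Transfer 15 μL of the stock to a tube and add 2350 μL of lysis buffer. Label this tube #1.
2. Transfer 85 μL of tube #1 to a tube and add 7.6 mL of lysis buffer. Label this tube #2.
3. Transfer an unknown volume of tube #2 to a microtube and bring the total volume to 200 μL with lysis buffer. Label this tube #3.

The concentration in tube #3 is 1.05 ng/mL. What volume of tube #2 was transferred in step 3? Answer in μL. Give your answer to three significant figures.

120 μL

Step 1: 15 μL + 2350 μL = 2365 μL total → factor 2365/15 = 157.67
Step 2: 85 μL + 7.6 mL = 7685 μL total → factor 7685/85 = 90.412
Step 3: v brought to 200 μL → factor = 200 μL/v
Product of known-step factors = 14255
Overall factor = 25.0 μg/mL / (1.05 ng/mL) = 23810
Step-3 factor = 23810 / 14255 = 1.6703
v = 200 μL / 1.6703 = 120 μL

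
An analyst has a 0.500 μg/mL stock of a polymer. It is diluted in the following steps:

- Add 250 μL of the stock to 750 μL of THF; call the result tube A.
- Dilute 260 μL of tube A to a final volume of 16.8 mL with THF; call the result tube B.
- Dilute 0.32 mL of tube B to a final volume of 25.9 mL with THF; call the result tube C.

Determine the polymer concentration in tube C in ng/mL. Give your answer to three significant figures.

Step 1: 250 μL + 750 μL = 1000 μL total → factor 1000/250 = 4
Step 2: 260 μL brought to 16.8 mL → factor 16800/260 = 64.615
Step 3: 0.32 mL brought to 25.9 mL → factor 25.9/0.32 = 80.938
Overall dilution factor = 4 × 64.615 × 80.938 = 20919
Final = 0.500 μg/mL / 20919 = 2.390 × 10^-5 μg/mL = 0.0239 ng/mL

0.0239 ng/mL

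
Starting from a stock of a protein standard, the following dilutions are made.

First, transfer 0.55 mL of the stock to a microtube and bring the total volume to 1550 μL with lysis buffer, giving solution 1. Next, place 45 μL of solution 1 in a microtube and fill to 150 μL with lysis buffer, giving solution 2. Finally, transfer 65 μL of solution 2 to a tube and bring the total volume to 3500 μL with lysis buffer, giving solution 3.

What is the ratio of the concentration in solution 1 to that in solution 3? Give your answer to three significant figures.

Step 1: 0.55 mL brought to 1550 μL → factor 1.55/0.55 = 2.8182
Step 2: 45 μL brought to 150 μL → factor 150/45 = 3.3333
Step 3: 65 μL brought to 3500 μL → factor 3500/65 = 53.846
Dilution factor to solution 1 = 2.8182; to solution 3 = 505.83
[solution 1]/[solution 3] = (factor to solution 3)/(factor to solution 1) = 505.83/2.8182 = 179

179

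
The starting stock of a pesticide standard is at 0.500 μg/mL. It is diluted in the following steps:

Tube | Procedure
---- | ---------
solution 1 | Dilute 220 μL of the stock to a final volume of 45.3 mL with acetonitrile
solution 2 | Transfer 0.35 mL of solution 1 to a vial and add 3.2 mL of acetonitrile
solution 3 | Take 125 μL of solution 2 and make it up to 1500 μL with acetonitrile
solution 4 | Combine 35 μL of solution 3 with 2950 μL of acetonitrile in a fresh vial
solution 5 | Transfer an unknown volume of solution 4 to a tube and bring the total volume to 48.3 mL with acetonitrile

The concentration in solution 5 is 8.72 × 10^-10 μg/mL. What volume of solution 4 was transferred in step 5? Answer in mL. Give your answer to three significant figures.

Step 1: 220 μL brought to 45.3 mL → factor 45300/220 = 205.91
Step 2: 0.35 mL + 3.2 mL = 3.55 mL total → factor 3.55/0.35 = 10.143
Step 3: 125 μL brought to 1500 μL → factor 1500/125 = 12
Step 4: 35 μL + 2950 μL = 2985 μL total → factor 2985/35 = 85.286
Step 5: v brought to 48.3 mL → factor = 48.3 mL/v
Product of known-step factors = 2.1374 × 10^6
Overall factor = 0.500 μg/mL / (8.72 × 10^-10 μg/mL) = 5.7339 × 10^8
Step-5 factor = 5.7339 × 10^8 / 2.1374 × 10^6 = 268.26
v = 48.3 mL / 268.26 = 0.180 mL

0.180 mL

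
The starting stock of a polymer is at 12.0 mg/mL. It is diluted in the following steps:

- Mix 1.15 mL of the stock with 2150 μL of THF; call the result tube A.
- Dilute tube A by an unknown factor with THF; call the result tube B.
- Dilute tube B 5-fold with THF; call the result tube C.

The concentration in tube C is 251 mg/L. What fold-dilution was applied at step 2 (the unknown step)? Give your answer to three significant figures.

Step 1: 1.15 mL + 2150 μL = 3.3 mL total → factor 3.3/1.15 = 2.8696
Step 2: unknown factor x
Step 3: 5-fold → factor 5
Product of known-step factors = 14.348
Overall factor = 12.0 mg/mL / (251 mg/L) = 47.809
x = 47.809 / 14.348 = 3.33

3.33-fold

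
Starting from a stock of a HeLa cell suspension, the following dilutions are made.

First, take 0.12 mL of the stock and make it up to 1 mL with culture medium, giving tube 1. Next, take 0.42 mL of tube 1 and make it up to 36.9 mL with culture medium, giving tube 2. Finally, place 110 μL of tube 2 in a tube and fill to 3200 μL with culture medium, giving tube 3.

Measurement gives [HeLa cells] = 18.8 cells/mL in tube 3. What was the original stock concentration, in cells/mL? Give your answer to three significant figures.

Step 1: 0.12 mL brought to 1 mL → factor 1/0.12 = 8.3333
Step 2: 0.42 mL brought to 36.9 mL → factor 36.9/0.42 = 87.857
Step 3: 110 μL brought to 3200 μL → factor 3200/110 = 29.091
Overall dilution factor = 8.3333 × 87.857 × 29.091 = 21299
Stock = 18.8 cells/mL × 21299 = 4.00 × 10^5 cells/mL

4.00 × 10^5 cells/mL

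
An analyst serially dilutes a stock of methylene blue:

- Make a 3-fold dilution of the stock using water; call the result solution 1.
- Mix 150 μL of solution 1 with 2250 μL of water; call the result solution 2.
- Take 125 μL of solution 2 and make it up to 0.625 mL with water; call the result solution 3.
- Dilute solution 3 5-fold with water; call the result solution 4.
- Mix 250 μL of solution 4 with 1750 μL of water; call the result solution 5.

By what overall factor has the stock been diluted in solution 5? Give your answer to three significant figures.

9.60 × 10^3

Step 1: 3-fold → factor 3
Step 2: 150 μL + 2250 μL = 2400 μL total → factor 2400/150 = 16
Step 3: 125 μL brought to 0.625 mL → factor 625/125 = 5
Step 4: 5-fold → factor 5
Step 5: 250 μL + 1750 μL = 2000 μL total → factor 2000/250 = 8
Overall dilution factor = 3 × 16 × 5 × 5 × 8 = 9600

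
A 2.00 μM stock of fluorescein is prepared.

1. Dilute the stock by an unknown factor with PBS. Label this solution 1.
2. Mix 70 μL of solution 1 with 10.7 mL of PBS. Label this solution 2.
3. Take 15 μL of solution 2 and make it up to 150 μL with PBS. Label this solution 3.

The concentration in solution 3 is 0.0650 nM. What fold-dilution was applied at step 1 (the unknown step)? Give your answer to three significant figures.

Step 1: unknown factor x
Step 2: 70 μL + 10.7 mL = 10770 μL total → factor 10770/70 = 153.86
Step 3: 15 μL brought to 150 μL → factor 150/15 = 10
Product of known-step factors = 1538.6
Overall factor = 2.00 μM / (0.0650 nM) = 30769
x = 30769 / 1538.6 = 20.0

20.0-fold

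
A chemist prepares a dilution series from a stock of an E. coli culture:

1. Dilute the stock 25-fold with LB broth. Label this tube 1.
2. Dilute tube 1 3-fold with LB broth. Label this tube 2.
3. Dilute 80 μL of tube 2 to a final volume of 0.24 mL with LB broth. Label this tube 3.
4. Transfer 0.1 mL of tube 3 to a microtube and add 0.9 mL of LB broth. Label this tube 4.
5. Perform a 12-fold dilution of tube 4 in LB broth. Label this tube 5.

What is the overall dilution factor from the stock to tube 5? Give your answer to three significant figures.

2.70 × 10^4

Step 1: 25-fold → factor 25
Step 2: 3-fold → factor 3
Step 3: 80 μL brought to 0.24 mL → factor 240/80 = 3
Step 4: 0.1 mL + 0.9 mL = 1 mL total → factor 1/0.1 = 10
Step 5: 12-fold → factor 12
Overall dilution factor = 25 × 3 × 3 × 10 × 12 = 27000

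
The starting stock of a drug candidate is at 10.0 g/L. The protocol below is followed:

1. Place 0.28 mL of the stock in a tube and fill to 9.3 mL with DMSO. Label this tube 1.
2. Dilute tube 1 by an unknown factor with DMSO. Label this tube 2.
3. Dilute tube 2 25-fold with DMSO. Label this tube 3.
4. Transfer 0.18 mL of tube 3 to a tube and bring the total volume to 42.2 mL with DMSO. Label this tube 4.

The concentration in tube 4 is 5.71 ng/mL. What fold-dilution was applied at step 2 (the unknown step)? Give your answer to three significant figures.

Step 1: 0.28 mL brought to 9.3 mL → factor 9.3/0.28 = 33.214
Step 2: unknown factor x
Step 3: 25-fold → factor 25
Step 4: 0.18 mL brought to 42.2 mL → factor 42.2/0.18 = 234.44
Product of known-step factors = 1.9467 × 10^5
Overall factor = 10.0 g/L / (5.71 ng/mL) = 1.7513 × 10^6
x = 1.7513 × 10^6 / 1.9467 × 10^5 = 9.00

9.00-fold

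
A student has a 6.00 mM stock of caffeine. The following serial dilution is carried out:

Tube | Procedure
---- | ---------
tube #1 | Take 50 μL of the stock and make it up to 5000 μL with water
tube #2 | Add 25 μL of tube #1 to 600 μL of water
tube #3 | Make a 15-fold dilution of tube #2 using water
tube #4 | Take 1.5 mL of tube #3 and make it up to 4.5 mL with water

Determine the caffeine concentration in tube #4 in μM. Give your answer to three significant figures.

0.0533 μM

Step 1: 50 μL brought to 5000 μL → factor 5000/50 = 100
Step 2: 25 μL + 600 μL = 625 μL total → factor 625/25 = 25
Step 3: 15-fold → factor 15
Step 4: 1.5 mL brought to 4.5 mL → factor 4.5/1.5 = 3
Overall dilution factor = 100 × 25 × 15 × 3 = 1.125 × 10^5
Final = 6.00 mM / 1.125 × 10^5 = 5.333 × 10^-5 mM = 0.0533 μM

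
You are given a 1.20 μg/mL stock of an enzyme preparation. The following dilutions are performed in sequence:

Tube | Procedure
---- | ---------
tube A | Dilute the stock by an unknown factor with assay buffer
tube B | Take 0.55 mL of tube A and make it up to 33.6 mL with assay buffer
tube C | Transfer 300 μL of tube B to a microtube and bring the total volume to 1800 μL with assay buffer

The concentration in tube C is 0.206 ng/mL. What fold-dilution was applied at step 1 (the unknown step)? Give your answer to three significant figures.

15.9-fold

Step 1: unknown factor x
Step 2: 0.55 mL brought to 33.6 mL → factor 33.6/0.55 = 61.091
Step 3: 300 μL brought to 1800 μL → factor 1800/300 = 6
Product of known-step factors = 366.55
Overall factor = 1.20 μg/mL / (0.206 ng/mL) = 5825.2
x = 5825.2 / 366.55 = 15.9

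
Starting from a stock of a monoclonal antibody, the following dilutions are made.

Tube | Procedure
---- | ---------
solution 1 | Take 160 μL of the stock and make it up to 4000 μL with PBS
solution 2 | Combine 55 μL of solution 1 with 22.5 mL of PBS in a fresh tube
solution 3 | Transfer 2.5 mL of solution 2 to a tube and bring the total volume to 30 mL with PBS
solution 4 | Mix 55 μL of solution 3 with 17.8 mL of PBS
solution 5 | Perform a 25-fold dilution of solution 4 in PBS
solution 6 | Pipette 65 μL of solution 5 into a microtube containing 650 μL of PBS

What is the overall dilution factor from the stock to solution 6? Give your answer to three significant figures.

Step 1: 160 μL brought to 4000 μL → factor 4000/160 = 25
Step 2: 55 μL + 22.5 mL = 22555 μL total → factor 22555/55 = 410.09
Step 3: 2.5 mL brought to 30 mL → factor 30/2.5 = 12
Step 4: 55 μL + 17.8 mL = 17855 μL total → factor 17855/55 = 324.64
Step 5: 25-fold → factor 25
Step 6: 65 μL + 650 μL = 715 μL total → factor 715/65 = 11
Overall dilution factor = 25 × 410.09 × 12 × 324.64 × 25 × 11 = 1.0983 × 10^10

1.10 × 10^10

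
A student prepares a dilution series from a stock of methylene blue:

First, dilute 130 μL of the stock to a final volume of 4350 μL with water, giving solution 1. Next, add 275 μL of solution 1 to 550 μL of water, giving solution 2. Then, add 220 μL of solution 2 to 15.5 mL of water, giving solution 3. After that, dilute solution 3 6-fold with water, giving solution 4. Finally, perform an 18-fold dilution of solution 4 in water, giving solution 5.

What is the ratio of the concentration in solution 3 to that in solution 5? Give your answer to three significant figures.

108

Step 1: 130 μL brought to 4350 μL → factor 4350/130 = 33.462
Step 2: 275 μL + 550 μL = 825 μL total → factor 825/275 = 3
Step 3: 220 μL + 15.5 mL = 15720 μL total → factor 15720/220 = 71.455
Step 4: 6-fold → factor 6
Step 5: 18-fold → factor 18
Dilution factor to solution 3 = 7172.9; to solution 5 = 7.7468 × 10^5
[solution 3]/[solution 5] = (factor to solution 5)/(factor to solution 3) = 7.7468 × 10^5/7172.9 = 108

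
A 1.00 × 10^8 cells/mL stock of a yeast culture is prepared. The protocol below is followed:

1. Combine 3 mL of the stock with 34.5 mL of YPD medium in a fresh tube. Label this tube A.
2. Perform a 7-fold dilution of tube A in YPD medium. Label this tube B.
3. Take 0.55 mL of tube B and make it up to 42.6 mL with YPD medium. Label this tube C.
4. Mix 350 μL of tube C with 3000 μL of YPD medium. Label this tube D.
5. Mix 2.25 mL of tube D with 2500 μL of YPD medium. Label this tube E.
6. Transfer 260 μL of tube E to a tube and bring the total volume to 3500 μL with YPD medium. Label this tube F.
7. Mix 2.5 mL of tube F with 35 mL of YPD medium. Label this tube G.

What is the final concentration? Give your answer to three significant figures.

3.62 cells/mL

Step 1: 3 mL + 34.5 mL = 37.5 mL total → factor 37.5/3 = 12.5
Step 2: 7-fold → factor 7
Step 3: 0.55 mL brought to 42.6 mL → factor 42.6/0.55 = 77.455
Step 4: 350 μL + 3000 μL = 3350 μL total → factor 3350/350 = 9.5714
Step 5: 2.25 mL + 2500 μL = 4.75 mL total → factor 4.75/2.25 = 2.1111
Step 6: 260 μL brought to 3500 μL → factor 3500/260 = 13.462
Step 7: 2.5 mL + 35 mL = 37.5 mL total → factor 37.5/2.5 = 15
Overall dilution factor = 12.5 × 7 × 77.455 × 9.5714 × 2.1111 × 13.462 × 15 = 2.7652 × 10^7
Final = 1.00 × 10^8 cells/mL / 2.7652 × 10^7 = 3.62 cells/mL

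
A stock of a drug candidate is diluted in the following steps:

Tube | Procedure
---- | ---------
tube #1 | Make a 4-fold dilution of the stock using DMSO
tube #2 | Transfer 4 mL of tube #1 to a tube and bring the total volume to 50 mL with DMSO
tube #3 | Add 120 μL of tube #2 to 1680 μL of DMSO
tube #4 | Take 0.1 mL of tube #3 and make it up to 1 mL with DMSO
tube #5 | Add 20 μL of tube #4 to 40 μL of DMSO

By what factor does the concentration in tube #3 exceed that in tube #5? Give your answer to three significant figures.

Step 1: 4-fold → factor 4
Step 2: 4 mL brought to 50 mL → factor 50/4 = 12.5
Step 3: 120 μL + 1680 μL = 1800 μL total → factor 1800/120 = 15
Step 4: 0.1 mL brought to 1 mL → factor 1/0.1 = 10
Step 5: 20 μL + 40 μL = 60 μL total → factor 60/20 = 3
Dilution factor to tube #3 = 750; to tube #5 = 22500
[tube #3]/[tube #5] = (factor to tube #5)/(factor to tube #3) = 22500/750 = 30.0

30.0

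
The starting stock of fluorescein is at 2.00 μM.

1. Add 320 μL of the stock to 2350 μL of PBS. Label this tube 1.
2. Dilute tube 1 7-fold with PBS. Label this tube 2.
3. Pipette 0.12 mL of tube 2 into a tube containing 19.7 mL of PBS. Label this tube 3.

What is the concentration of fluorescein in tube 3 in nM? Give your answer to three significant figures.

0.207 nM

Step 1: 320 μL + 2350 μL = 2670 μL total → factor 2670/320 = 8.3438
Step 2: 7-fold → factor 7
Step 3: 0.12 mL + 19.7 mL = 19.82 mL total → factor 19.82/0.12 = 165.17
Overall dilution factor = 8.3438 × 7 × 165.17 = 9646.8
Final = 2.00 μM / 9646.8 = 0.0002073 μM = 0.207 nM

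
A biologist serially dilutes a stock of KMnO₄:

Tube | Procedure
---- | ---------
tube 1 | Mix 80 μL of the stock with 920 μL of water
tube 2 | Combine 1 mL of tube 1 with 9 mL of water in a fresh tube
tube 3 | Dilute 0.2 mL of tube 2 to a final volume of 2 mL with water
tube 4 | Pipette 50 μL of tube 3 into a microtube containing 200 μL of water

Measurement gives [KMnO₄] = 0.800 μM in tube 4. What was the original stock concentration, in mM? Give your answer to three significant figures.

5.00 mM

Step 1: 80 μL + 920 μL = 1000 μL total → factor 1000/80 = 12.5
Step 2: 1 mL + 9 mL = 10 mL total → factor 10/1 = 10
Step 3: 0.2 mL brought to 2 mL → factor 2/0.2 = 10
Step 4: 50 μL + 200 μL = 250 μL total → factor 250/50 = 5
Overall dilution factor = 12.5 × 10 × 10 × 5 = 6250
Stock = 0.800 μM × 6250 = 5000 μM = 5.00 mM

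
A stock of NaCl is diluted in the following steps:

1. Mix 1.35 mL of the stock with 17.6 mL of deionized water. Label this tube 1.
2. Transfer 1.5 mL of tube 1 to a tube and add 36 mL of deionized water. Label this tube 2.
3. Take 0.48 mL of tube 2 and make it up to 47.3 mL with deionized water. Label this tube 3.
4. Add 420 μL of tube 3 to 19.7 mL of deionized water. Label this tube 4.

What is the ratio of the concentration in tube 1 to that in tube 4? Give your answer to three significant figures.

1.18 × 10^5

Step 1: 1.35 mL + 17.6 mL = 18.95 mL total → factor 18.95/1.35 = 14.037
Step 2: 1.5 mL + 36 mL = 37.5 mL total → factor 37.5/1.5 = 25
Step 3: 0.48 mL brought to 47.3 mL → factor 47.3/0.48 = 98.542
Step 4: 420 μL + 19.7 mL = 20120 μL total → factor 20120/420 = 47.905
Dilution factor to tube 1 = 14.037; to tube 4 = 1.6566 × 10^6
[tube 1]/[tube 4] = (factor to tube 4)/(factor to tube 1) = 1.6566 × 10^6/14.037 = 1.18 × 10^5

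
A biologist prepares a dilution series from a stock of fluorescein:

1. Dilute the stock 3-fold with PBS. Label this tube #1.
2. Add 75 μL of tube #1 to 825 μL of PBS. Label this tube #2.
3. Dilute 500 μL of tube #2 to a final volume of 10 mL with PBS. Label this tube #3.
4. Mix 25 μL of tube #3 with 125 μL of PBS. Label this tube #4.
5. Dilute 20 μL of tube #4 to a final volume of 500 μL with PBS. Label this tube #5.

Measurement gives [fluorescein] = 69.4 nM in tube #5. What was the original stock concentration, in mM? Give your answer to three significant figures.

7.50 mM

Step 1: 3-fold → factor 3
Step 2: 75 μL + 825 μL = 900 μL total → factor 900/75 = 12
Step 3: 500 μL brought to 10 mL → factor 10000/500 = 20
Step 4: 25 μL + 125 μL = 150 μL total → factor 150/25 = 6
Step 5: 20 μL brought to 500 μL → factor 500/20 = 25
Overall dilution factor = 3 × 12 × 20 × 6 × 25 = 1.08 × 10^5
Stock = 69.4 nM × 1.08 × 10^5 = 7.495 × 10^6 nM = 7.50 mM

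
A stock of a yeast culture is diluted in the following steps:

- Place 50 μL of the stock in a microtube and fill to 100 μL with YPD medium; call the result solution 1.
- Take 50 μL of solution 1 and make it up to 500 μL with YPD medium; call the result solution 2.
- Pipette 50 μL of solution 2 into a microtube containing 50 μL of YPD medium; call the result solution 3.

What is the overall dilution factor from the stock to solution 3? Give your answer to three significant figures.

Step 1: 50 μL brought to 100 μL → factor 100/50 = 2
Step 2: 50 μL brought to 500 μL → factor 500/50 = 10
Step 3: 50 μL + 50 μL = 100 μL total → factor 100/50 = 2
Overall dilution factor = 2 × 10 × 2 = 40

40.0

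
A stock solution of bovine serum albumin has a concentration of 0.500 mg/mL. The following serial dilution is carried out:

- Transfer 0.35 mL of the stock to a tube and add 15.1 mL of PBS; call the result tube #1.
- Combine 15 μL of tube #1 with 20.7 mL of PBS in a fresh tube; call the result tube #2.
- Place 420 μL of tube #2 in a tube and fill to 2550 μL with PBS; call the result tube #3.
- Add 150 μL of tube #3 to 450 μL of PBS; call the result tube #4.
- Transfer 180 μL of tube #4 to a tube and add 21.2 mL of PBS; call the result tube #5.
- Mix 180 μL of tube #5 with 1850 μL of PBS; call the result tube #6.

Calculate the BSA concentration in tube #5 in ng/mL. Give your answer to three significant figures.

0.00284 ng/mL

Step 1: 0.35 mL + 15.1 mL = 15.45 mL total → factor 15.45/0.35 = 44.143
Step 2: 15 μL + 20.7 mL = 20715 μL total → factor 20715/15 = 1381
Step 3: 420 μL brought to 2550 μL → factor 2550/420 = 6.0714
Step 4: 150 μL + 450 μL = 600 μL total → factor 600/150 = 4
Step 5: 180 μL + 21.2 mL = 21380 μL total → factor 21380/180 = 118.78
Dilution factor through tube #5 = 44.143 × 1381 × 6.0714 × 4 × 118.78 = 1.7585 × 10^8
[tube #5] = 0.500 mg/mL / 1.7585 × 10^8 = 2.843 × 10^-9 mg/mL = 0.00284 ng/mL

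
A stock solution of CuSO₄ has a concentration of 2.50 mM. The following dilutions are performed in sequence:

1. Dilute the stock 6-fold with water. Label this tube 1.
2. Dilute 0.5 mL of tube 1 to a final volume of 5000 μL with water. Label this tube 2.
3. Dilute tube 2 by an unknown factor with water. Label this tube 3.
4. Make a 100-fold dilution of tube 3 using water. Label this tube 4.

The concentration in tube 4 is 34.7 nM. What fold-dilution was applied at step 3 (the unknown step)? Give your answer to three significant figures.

12.0-fold

Step 1: 6-fold → factor 6
Step 2: 0.5 mL brought to 5000 μL → factor 5/0.5 = 10
Step 3: unknown factor x
Step 4: 100-fold → factor 100
Product of known-step factors = 6000
Overall factor = 2.50 mM / (34.7 nM) = 72046
x = 72046 / 6000 = 12.0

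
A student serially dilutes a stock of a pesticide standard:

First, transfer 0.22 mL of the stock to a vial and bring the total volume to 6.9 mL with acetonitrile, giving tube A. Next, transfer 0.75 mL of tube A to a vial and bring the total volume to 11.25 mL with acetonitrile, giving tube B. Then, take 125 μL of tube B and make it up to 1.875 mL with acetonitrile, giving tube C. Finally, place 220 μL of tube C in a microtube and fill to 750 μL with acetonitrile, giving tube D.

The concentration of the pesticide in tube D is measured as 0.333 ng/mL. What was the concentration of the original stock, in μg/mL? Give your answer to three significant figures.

8.01 μg/mL

Step 1: 0.22 mL brought to 6.9 mL → factor 6.9/0.22 = 31.364
Step 2: 0.75 mL brought to 11.25 mL → factor 11.25/0.75 = 15
Step 3: 125 μL brought to 1.875 mL → factor 1875/125 = 15
Step 4: 220 μL brought to 750 μL → factor 750/220 = 3.4091
Overall dilution factor = 31.364 × 15 × 15 × 3.4091 = 24057
Stock = 0.333 ng/mL × 24057 = 8011 ng/mL = 8.01 μg/mL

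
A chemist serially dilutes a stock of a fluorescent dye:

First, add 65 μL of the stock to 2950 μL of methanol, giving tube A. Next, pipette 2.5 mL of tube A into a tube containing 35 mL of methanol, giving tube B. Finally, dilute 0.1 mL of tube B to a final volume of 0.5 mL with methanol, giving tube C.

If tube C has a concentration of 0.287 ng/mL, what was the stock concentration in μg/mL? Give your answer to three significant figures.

0.998 μg/mL

Step 1: 65 μL + 2950 μL = 3015 μL total → factor 3015/65 = 46.385
Step 2: 2.5 mL + 35 mL = 37.5 mL total → factor 37.5/2.5 = 15
Step 3: 0.1 mL brought to 0.5 mL → factor 0.5/0.1 = 5
Overall dilution factor = 46.385 × 15 × 5 = 3478.8
Stock = 0.287 ng/mL × 3478.8 = 998.4 ng/mL = 0.998 μg/mL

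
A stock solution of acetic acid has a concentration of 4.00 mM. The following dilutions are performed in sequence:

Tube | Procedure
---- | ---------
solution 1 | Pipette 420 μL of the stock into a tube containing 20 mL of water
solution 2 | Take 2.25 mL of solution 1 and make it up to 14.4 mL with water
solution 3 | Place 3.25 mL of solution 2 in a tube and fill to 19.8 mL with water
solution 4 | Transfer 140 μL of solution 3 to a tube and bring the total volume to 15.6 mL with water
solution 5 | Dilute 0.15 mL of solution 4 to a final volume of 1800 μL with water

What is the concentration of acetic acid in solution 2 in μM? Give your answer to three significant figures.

Step 1: 420 μL + 20 mL = 20420 μL total → factor 20420/420 = 48.619
Step 2: 2.25 mL brought to 14.4 mL → factor 14.4/2.25 = 6.4
Dilution factor through solution 2 = 48.619 × 6.4 = 311.16
[solution 2] = 4.00 mM / 311.16 = 0.01286 mM = 12.9 μM

12.9 μM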